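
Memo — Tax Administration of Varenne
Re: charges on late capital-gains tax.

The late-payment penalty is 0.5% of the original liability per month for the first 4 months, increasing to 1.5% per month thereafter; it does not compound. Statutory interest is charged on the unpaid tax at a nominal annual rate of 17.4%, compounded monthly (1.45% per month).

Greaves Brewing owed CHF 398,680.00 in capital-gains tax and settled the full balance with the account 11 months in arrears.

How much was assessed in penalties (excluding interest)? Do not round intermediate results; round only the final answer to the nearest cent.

Penalty, months 1–4: 4 × 0.5% × CHF 398,680.00 = CHF 7,973.60
Penalty, months 5–11: 7 × 1.5% × CHF 398,680.00 = CHF 41,861.40
Total penalty = CHF 7,973.60 + CHF 41,861.40 = CHF 49,835.00

CHF 49,835.00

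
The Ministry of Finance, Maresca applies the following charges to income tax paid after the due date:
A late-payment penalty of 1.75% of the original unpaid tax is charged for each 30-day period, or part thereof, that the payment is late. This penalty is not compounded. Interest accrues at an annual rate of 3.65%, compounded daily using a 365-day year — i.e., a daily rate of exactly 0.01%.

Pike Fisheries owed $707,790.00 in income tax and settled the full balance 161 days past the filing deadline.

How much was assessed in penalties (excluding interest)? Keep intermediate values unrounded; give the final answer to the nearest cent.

Penalty periods: ⌈161/30⌉ = 6; penalty = 6 × 1.75% × $707,790.00 = $74,317.95

$74,317.95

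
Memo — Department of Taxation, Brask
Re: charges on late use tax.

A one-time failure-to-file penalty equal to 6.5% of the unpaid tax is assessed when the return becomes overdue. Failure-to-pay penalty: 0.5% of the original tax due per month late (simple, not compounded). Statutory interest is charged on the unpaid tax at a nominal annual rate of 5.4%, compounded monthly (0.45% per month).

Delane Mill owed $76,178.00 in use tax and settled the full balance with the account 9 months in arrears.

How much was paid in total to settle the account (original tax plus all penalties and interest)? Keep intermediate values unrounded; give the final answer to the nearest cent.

$87,698.91

Failure-to-file penalty: 6.5% × $76,178.00 = $4,951.57
Failure-to-pay penalty = 0.5% × $76,178.00 × 9 mo = $3,428.01
Interest: $76,178.00 × ((1 + 0.0045)^9 − 1) = $76,178.00 × 0.0412367… = $3,141.3298…
Total = $76,178.00 + $8,379.5800 + $3,141.3298… = $87,698.91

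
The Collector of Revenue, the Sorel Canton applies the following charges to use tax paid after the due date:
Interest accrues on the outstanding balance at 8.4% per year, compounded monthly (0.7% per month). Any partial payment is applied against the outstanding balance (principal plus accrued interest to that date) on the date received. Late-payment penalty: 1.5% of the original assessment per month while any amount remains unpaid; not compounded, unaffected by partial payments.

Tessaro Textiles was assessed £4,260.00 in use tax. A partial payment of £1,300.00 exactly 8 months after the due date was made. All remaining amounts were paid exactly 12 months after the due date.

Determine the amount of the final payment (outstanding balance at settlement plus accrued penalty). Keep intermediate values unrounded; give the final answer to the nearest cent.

Balance at month 8: £4,260.0000 × (1 + 0.007)^8 = £4,504.4873…
After £1,300.00 payment: £4,504.4873… − £1,300.00 = £3,204.4873…
Balance at month 12: £3,204.4873… × (1 + 0.007)^4 = £3,295.1594…
Penalty: 12 × 1.5% × £4,260.00 = £766.80
Final settlement = outstanding balance + penalty = £3,295.1594… + £766.80 = £4,061.96

£4,061.96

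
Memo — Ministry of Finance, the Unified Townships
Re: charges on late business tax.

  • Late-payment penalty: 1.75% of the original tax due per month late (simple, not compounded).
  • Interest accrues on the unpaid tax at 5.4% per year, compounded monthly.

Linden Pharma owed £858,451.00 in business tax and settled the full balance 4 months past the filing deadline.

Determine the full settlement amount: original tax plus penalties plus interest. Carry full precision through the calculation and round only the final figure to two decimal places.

£934,099.30

Late-payment penalty = 1.75% × £858,451.00 × 4 mo = £60,091.57
Interest (5.4%/yr ÷ 12 = 0.45%/month): £858,451.00 × ((1 + 0.0045)^4 − 1) = £15,556.7331…
Total = £858,451.00 + £60,091.5700 + £15,556.7331… = £934,099.30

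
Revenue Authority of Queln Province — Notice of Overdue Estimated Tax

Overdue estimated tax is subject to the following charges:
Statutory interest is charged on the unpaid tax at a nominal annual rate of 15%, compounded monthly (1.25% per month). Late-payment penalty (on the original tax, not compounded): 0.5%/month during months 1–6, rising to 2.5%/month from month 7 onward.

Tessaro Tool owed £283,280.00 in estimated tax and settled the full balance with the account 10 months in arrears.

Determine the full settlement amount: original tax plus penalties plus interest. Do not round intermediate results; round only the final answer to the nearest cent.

£357,576.08

Penalty, months 1–6: 6 × 0.5% × £283,280.00 = £8,498.40
Penalty, months 7–10: 4 × 2.5% × £283,280.00 = £28,328.00
Interest: £283,280.00 × ((1 + 0.0125)^10 − 1) = £283,280.00 × 0.1322708… = £37,469.6806…
Total = £283,280.00 + £36,826.4000 + £37,469.6806… = £357,576.08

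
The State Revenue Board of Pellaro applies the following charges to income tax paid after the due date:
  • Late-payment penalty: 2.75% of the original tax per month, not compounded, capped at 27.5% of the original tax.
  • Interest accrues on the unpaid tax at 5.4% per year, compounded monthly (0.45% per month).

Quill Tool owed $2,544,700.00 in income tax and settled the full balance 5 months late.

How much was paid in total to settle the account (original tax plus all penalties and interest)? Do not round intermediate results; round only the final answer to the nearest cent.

Penalty: 5 × 2.75% × $2,544,700.00 = $349,896.25 (below the 27.5% cap of $699,792.50)
Interest: $2,544,700.00 × ((1 + 0.0045)^5 − 1) = $2,544,700.00 × 0.0227034… = $57,773.3758…
Total = $2,544,700.00 + $349,896.2500 + $57,773.3758… = $2,952,369.63

$2,952,369.63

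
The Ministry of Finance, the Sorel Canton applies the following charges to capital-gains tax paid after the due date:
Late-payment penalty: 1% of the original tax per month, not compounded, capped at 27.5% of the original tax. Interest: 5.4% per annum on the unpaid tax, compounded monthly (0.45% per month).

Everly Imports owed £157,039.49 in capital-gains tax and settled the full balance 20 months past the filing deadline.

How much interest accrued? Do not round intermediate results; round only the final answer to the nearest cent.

Interest: £157,039.49 × ((1 + 0.0045)^20 − 1) = £157,039.49 × 0.0939534… = £14,754.3937…

£14,754.39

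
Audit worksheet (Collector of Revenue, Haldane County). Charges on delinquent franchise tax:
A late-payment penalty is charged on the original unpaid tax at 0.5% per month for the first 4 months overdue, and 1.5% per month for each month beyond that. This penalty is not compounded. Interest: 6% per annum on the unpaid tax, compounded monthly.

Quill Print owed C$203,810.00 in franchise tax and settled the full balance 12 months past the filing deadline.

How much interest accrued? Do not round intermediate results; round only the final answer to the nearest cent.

Interest (6%/yr ÷ 12 = 0.5%/month): C$203,810.00 × ((1 + 0.005)^12 − 1) = C$12,570.5548…

C$12,570.55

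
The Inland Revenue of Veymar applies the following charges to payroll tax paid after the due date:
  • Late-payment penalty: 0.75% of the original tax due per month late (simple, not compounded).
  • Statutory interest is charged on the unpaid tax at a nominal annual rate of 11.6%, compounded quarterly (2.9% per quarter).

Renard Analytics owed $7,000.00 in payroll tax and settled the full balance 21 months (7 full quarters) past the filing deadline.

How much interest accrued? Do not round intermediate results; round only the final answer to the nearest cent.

$1,550.78

Interest: $7,000.00 × ((1 + 0.029)^7 − 1) = $7,000.00 × 0.2215398… = $1,550.7786…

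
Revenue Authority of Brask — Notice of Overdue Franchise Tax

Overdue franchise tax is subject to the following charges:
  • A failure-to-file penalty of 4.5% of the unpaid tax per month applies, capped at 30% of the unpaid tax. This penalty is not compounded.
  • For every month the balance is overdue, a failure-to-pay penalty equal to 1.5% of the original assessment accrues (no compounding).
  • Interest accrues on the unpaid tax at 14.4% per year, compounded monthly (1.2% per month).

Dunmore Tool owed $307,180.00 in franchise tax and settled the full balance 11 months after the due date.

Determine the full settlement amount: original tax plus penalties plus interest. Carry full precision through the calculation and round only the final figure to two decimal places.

$493,089.05

Failure-to-file: 11 × 4.5% × $307,180.00 = $152,054.10, capped at 30% × $307,180.00 = $92,154.00
Failure-to-pay penalty: 11 × 1.5% × $307,180.00 = $50,684.70
Interest: $307,180.00 × ((1 + 0.012)^11 − 1) = $307,180.00 × 0.1402121… = $43,070.3465…
Total = $307,180.00 + $142,838.7000 + $43,070.3465… = $493,089.05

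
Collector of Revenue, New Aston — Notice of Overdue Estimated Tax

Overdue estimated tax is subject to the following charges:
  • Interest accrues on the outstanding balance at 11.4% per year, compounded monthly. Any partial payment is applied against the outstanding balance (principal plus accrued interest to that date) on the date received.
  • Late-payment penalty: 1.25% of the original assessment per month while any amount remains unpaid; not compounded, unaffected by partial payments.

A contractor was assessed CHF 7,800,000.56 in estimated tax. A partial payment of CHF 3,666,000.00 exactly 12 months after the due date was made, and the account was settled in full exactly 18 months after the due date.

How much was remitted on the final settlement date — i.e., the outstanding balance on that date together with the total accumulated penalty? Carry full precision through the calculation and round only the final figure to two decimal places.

CHF 7,122,173.69

Monthly rate = 11.4% ÷ 12 = 0.95%
Balance at month 12: CHF 7,800,000.5600 × (1 + 0.0095)^12 = CHF 8,737,164.5142…
After CHF 3,666,000.00 payment: CHF 8,737,164.5142… − CHF 3,666,000.00 = CHF 5,071,164.5142…
Balance at month 18: CHF 5,071,164.5142… × (1 + 0.0095)^6 = CHF 5,367,173.5602…
Penalty: 18 × 1.25% × CHF 7,800,000.56 = CHF 1,755,000.13…
Final settlement = outstanding balance + penalty = CHF 5,367,173.5602… + CHF 1,755,000.13… = CHF 7,122,173.69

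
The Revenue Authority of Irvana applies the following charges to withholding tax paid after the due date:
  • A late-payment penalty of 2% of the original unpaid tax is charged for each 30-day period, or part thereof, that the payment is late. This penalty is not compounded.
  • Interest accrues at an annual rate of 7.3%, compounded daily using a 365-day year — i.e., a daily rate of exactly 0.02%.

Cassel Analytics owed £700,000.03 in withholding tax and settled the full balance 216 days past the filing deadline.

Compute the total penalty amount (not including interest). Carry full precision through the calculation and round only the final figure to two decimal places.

Penalty periods: ⌈216/30⌉ = 8; penalty = 8 × 2% × £700,000.03 = £112,000.00…

£112,000.00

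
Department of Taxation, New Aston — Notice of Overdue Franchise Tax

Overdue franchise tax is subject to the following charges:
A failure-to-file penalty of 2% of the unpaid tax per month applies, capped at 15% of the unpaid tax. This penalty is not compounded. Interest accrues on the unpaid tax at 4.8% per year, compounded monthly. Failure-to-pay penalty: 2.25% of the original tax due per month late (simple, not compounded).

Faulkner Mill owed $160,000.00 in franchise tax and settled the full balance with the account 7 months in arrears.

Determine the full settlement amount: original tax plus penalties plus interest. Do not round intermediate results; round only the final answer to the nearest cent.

Failure-to-file: 7 × 2% × $160,000.00 = $22,400.00 (under the 15% cap)
Failure-to-pay penalty = 2.25% × $160,000.00 × 7 mo = $25,200.00
Interest (4.8%/yr ÷ 12 = 0.4%/month): $160,000.00 × ((1 + 0.004)^7 − 1) = $4,534.1198…
Total = $160,000.00 + $47,600.0000 + $4,534.1198… = $212,134.12

$212,134.12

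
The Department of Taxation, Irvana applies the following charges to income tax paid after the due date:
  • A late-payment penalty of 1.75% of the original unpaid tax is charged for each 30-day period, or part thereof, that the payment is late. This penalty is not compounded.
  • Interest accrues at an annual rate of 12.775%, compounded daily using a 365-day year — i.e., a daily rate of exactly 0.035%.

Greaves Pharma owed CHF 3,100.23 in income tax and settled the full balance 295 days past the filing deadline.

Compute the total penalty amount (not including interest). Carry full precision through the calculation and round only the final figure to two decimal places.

CHF 542.54

Penalty periods: ⌈295/30⌉ = 10; penalty = 10 × 1.75% × CHF 3,100.23 = CHF 542.54…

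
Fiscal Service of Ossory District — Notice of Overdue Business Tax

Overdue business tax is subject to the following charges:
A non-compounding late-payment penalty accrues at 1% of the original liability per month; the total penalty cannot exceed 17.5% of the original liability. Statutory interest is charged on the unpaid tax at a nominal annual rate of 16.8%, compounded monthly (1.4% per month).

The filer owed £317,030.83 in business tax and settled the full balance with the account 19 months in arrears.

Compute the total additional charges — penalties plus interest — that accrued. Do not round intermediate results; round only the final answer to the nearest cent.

£151,328.42

Penalty (uncapped): 19 × 1% × £317,030.83 = £60,235.86…; cap = 17.5% × £317,030.83 = £55,480.40… → penalty = £55,480.40…
Interest: £317,030.83 × ((1 + 0.014)^19 − 1) = £317,030.83 × 0.3023303… = £95,848.0259…
Penalties + interest = £55,480.3953… + £95,848.0259… = £151,328.42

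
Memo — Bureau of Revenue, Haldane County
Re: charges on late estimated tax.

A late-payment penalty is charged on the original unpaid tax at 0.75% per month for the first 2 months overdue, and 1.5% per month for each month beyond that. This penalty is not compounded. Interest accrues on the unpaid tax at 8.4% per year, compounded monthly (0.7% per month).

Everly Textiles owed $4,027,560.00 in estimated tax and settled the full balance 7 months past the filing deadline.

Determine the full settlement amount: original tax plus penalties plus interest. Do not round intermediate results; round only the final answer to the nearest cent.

$4,591,583.89

Penalty, months 1–2: 2 × 0.75% × $4,027,560.00 = $60,413.40
Penalty, months 3–7: 5 × 1.5% × $4,027,560.00 = $302,067.00
Interest: $4,027,560.00 × ((1 + 0.007)^7 − 1) = $4,027,560.00 × 0.0500411… = $201,543.4900…
Total = $4,027,560.00 + $362,480.4000 + $201,543.4900… = $4,591,583.89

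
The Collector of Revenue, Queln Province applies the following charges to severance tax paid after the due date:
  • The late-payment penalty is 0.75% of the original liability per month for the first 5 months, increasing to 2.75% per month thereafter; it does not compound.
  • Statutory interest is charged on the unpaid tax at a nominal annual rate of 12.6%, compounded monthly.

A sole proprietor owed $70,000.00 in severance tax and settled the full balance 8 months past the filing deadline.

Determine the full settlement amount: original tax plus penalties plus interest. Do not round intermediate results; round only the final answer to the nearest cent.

$84,500.69

Penalty, months 1–5: 5 × 0.75% × $70,000.00 = $2,625.00
Penalty, months 6–8: 3 × 2.75% × $70,000.00 = $5,775.00
Interest (12.6%/yr ÷ 12 = 1.05%/month): $70,000.00 × ((1 + 0.0105)^8 − 1) = $6,100.6880…
Total = $70,000.00 + $8,400.0000 + $6,100.6880… = $84,500.69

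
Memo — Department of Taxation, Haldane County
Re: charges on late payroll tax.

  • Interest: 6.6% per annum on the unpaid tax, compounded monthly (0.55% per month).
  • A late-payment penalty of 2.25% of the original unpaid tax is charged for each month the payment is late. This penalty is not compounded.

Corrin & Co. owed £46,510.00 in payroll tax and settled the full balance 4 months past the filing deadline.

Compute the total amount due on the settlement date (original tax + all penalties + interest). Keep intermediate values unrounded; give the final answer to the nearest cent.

£51,727.59

Late-payment penalty: 4 × 2.25% × £46,510.00 = £4,185.90
Interest: £46,510.00 × ((1 + 0.0055)^4 − 1) = £46,510.00 × 0.0221822… = £1,031.6926…
Total = £46,510.00 + £4,185.9000 + £1,031.6926… = £51,727.59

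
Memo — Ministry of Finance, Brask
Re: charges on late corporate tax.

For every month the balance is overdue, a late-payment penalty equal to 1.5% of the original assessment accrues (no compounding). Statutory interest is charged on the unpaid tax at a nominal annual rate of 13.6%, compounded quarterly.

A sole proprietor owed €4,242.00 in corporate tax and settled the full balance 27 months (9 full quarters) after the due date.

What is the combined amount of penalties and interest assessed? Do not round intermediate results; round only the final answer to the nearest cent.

Late-payment penalty = 1.5% × €4,242.00 × 27 mo = €1,718.01
Interest (13.6%/yr ÷ 4 = 3.4%/quarter): €4,242.00 × ((1 + 0.034)^9 − 1) = €1,489.3313…
Penalties + interest = €1,718.0100 + €1,489.3313… = €3,207.34

€3,207.34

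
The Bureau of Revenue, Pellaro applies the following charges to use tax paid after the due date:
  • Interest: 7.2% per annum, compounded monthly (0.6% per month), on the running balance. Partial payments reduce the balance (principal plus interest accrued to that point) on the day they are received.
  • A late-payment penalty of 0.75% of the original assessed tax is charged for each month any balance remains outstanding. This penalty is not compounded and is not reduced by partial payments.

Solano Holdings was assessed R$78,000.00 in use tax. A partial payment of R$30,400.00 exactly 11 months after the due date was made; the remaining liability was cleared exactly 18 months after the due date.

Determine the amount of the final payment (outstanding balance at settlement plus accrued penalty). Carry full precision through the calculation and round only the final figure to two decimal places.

Balance at month 11: R$78,000.0000 × (1 + 0.006)^11 = R$83,305.2536…
After R$30,400.00 payment: R$83,305.2536… − R$30,400.00 = R$52,905.2536…
Balance at month 18: R$52,905.2536… × (1 + 0.006)^7 = R$55,167.6730…
Penalty: 18 × 0.75% × R$78,000.00 = R$10,530.00
Final settlement = outstanding balance + penalty = R$55,167.6730… + R$10,530.00 = R$65,697.67

R$65,697.67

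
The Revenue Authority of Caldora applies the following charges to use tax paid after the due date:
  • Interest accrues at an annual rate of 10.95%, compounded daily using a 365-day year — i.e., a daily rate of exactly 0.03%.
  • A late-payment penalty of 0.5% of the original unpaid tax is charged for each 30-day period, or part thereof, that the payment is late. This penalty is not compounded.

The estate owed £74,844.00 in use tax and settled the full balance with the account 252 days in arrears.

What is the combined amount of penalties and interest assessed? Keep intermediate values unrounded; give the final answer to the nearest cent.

£9,244.64

Penalty periods: ⌈252/30⌉ = 9; penalty = 9 × 0.5% × £74,844.00 = £3,367.98
Interest: £74,844.00 × ((1 + 0.0003)^252 − 1) = £74,844.00 × 0.07851885… = £5,876.6646…
Penalties + interest = £3,367.9800 + £5,876.6646… = £9,244.64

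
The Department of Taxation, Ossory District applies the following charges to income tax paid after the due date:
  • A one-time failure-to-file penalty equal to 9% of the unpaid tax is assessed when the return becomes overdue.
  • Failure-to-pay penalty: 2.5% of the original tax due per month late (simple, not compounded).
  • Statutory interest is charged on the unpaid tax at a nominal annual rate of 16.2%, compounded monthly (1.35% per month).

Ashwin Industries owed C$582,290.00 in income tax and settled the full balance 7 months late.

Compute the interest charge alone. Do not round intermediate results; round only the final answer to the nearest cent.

C$57,305.80

Interest: C$582,290.00 × ((1 + 0.0135)^7 − 1) = C$582,290.00 × 0.0984145… = C$57,305.7996…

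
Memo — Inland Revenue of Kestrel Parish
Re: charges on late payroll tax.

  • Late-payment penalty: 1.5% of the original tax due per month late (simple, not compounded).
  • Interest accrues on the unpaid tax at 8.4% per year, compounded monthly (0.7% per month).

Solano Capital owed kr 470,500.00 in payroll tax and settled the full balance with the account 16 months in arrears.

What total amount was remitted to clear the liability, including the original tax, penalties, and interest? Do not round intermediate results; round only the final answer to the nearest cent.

Late-payment penalty = 1.5% × kr 470,500.00 × 16 mo = kr 112,920.00
Interest: kr 470,500.00 × ((1 + 0.007)^16 − 1) = kr 470,500.00 × 0.1180765… = kr 55,555.0046…
Total = kr 470,500.00 + kr 112,920.0000 + kr 55,555.0046… = kr 638,975.00

kr 638,975.00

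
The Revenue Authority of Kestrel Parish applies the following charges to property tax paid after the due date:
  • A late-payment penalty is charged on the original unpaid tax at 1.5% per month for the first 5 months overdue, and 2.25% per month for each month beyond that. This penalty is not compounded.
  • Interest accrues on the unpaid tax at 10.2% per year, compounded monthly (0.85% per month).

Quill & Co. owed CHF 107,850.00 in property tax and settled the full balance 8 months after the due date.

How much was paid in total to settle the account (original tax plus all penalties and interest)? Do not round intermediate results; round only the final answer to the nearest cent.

Penalty, months 1–5: 5 × 1.5% × CHF 107,850.00 = CHF 8,088.75
Penalty, months 6–8: 3 × 2.25% × CHF 107,850.00 = CHF 7,279.88…
Interest: CHF 107,850.00 × ((1 + 0.0085)^8 − 1) = CHF 107,850.00 × 0.0700578… = CHF 7,555.7293…
Total = CHF 107,850.00 + CHF 15,368.6250 + CHF 7,555.7293… = CHF 130,774.35

CHF 130,774.35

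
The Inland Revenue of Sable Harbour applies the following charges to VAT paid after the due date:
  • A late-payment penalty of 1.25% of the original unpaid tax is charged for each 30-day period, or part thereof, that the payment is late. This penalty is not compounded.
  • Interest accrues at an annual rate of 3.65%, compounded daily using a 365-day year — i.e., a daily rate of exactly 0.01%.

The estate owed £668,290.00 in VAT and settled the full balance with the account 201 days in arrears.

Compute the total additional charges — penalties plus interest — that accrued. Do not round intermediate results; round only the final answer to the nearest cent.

£72,043.23

Penalty periods: ⌈201/30⌉ = 7; penalty = 7 × 1.25% × £668,290.00 = £58,475.38…
Interest: £668,290.00 × ((1 + 0.0001)^201 − 1) = £668,290.00 × 0.02030234… = £13,567.8507…
Penalties + interest = £58,475.3750 + £13,567.8507… = £72,043.23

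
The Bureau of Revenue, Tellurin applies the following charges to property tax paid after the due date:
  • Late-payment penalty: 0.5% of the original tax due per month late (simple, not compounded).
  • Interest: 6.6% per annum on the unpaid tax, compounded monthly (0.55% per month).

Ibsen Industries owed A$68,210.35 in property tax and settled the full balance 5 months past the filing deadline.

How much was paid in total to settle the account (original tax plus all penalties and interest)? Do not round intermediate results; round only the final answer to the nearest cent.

A$71,812.14

Late-payment penalty: 5 × 0.5% × A$68,210.35 = A$1,705.26…
Interest: A$68,210.35 × ((1 + 0.0055)^5 − 1) = A$68,210.35 × 0.0278042… = A$1,896.5321…
Total = A$68,210.35 + A$1,705.2588… + A$1,896.5321… = A$71,812.14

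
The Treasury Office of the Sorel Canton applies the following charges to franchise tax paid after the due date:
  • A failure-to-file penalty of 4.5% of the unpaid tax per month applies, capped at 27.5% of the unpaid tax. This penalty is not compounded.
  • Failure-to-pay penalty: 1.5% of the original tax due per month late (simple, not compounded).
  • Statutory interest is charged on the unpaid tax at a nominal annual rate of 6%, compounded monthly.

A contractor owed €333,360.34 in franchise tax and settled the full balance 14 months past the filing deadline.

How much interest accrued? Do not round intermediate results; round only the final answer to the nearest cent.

€24,109.00

Interest (6%/yr ÷ 12 = 0.5%/month): €333,360.34 × ((1 + 0.005)^14 − 1) = €24,108.9971…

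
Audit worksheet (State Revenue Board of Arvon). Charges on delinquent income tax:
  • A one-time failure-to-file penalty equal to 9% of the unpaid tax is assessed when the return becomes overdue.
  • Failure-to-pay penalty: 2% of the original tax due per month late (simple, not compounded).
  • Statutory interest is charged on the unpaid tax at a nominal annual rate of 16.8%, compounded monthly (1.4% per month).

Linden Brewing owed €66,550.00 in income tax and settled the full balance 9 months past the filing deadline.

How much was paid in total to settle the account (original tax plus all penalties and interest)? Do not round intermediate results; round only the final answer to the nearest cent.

Failure-to-file penalty: 9% × €66,550.00 = €5,989.50
Failure-to-pay penalty: 9 × 2% × €66,550.00 = €11,979.00
Interest: €66,550.00 × ((1 + 0.014)^9 − 1) = €66,550.00 × 0.1332914… = €8,870.5430…
Total = €66,550.00 + €17,968.5000 + €8,870.5430… = €93,389.04

€93,389.04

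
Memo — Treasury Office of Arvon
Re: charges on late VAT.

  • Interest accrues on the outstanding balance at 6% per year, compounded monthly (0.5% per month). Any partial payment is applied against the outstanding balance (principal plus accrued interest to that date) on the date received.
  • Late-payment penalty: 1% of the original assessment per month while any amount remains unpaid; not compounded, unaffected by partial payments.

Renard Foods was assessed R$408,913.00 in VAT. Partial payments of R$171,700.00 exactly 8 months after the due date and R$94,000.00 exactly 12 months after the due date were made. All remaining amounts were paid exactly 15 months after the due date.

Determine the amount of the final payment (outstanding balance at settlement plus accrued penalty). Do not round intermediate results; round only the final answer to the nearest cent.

Balance at month 8: R$408,913.0000 × (1 + 0.005)^8 = R$425,558.6395…
After R$171,700.00 payment: R$425,558.6395… − R$171,700.00 = R$253,858.6395…
Balance at month 12: R$253,858.6395… × (1 + 0.005)^4 = R$258,974.0181…
After R$94,000.00 payment: R$258,974.0181… − R$94,000.00 = R$164,974.0181…
Balance at month 15: R$164,974.0181… × (1 + 0.005)^3 = R$167,461.0221…
Penalty: 15 × 1% × R$408,913.00 = R$61,336.95
Final settlement = outstanding balance + penalty = R$167,461.0221… + R$61,336.95 = R$228,797.97

R$228,797.97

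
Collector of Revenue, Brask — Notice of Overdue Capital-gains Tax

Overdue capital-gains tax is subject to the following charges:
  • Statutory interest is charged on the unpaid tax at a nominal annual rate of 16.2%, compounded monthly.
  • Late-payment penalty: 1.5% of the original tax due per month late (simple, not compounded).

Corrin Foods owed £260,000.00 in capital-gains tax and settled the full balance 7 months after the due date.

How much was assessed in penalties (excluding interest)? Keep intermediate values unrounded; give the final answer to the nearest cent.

Late-payment penalty: 7 × 1.5% × £260,000.00 = £27,300.00

£27,300.00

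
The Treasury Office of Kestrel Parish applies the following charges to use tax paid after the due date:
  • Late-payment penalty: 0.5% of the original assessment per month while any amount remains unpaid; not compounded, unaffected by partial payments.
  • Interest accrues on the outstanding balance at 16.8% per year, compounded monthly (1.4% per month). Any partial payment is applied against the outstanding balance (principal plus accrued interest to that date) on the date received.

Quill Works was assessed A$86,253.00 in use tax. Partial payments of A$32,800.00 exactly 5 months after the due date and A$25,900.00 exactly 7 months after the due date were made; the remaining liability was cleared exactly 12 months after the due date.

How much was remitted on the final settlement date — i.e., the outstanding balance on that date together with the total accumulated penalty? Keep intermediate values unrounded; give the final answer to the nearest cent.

A$43,171.12

Balance at month 5: A$86,253.0000 × (1 + 0.014)^5 = A$92,462.1493…
After A$32,800.00 payment: A$92,462.1493… − A$32,800.00 = A$59,662.1493…
Balance at month 7: A$59,662.1493… × (1 + 0.014)^2 = A$61,344.3832…
After A$25,900.00 payment: A$61,344.3832… − A$25,900.00 = A$35,444.3832…
Balance at month 12: A$35,444.3832… × (1 + 0.014)^5 = A$37,995.9405…
Penalty: 12 × 0.5% × A$86,253.00 = A$5,175.18
Final settlement = outstanding balance + penalty = A$37,995.9405… + A$5,175.18 = A$43,171.12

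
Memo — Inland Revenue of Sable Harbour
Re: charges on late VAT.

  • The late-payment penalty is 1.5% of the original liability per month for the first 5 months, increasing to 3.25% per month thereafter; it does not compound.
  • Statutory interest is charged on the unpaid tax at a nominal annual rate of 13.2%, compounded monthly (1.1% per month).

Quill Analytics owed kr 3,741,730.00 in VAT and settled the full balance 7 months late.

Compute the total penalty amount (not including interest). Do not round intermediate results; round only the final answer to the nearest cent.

Penalty, months 1–5: 5 × 1.5% × kr 3,741,730.00 = kr 280,629.75
Penalty, months 6–7: 2 × 3.25% × kr 3,741,730.00 = kr 243,212.45
Total penalty = kr 280,629.75 + kr 243,212.45 = kr 523,842.20

kr 523,842.20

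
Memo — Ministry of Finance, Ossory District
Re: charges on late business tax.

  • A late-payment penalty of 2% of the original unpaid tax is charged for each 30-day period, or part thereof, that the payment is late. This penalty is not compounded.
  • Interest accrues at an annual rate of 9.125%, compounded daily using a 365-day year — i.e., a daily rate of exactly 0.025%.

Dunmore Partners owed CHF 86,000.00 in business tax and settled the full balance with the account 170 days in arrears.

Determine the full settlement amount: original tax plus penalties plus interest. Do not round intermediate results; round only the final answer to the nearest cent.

Penalty periods: ⌈170/30⌉ = 6; penalty = 6 × 2% × CHF 86,000.00 = CHF 10,320.00
Interest: CHF 86,000.00 × ((1 + 0.00025)^170 − 1) = CHF 86,000.00 × 0.04341051… = CHF 3,733.3042…
Total = CHF 86,000.00 + CHF 10,320.0000 + CHF 3,733.3042… = CHF 100,053.30

CHF 100,053.30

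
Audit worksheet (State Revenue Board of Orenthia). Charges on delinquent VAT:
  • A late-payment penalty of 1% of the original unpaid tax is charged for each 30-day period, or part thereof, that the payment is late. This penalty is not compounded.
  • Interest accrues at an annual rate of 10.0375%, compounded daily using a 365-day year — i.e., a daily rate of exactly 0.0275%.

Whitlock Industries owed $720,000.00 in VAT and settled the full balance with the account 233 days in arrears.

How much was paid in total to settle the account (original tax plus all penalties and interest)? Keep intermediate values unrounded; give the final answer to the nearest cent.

Penalty periods: ⌈233/30⌉ = 8; penalty = 8 × 1% × $720,000.00 = $57,600.00
Interest: $720,000.00 × ((1 + 0.000275)^233 − 1) = $720,000.00 × 0.06616297… = $47,637.3363…
Total = $720,000.00 + $57,600.0000 + $47,637.3363… = $825,237.34

$825,237.34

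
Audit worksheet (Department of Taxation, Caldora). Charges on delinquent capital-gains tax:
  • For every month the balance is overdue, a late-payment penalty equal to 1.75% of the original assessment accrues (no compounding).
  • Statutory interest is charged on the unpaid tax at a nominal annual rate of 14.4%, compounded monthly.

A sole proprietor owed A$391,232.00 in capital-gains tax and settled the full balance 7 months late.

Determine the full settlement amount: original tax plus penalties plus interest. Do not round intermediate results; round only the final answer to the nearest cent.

Late-payment penalty = 1.75% × A$391,232.00 × 7 mo = A$47,925.92
Interest (14.4%/yr ÷ 12 = 1.2%/month): A$391,232.00 × ((1 + 0.012)^7 − 1) = A$34,070.5213…
Total = A$391,232.00 + A$47,925.9200 + A$34,070.5213… = A$473,228.44

A$473,228.44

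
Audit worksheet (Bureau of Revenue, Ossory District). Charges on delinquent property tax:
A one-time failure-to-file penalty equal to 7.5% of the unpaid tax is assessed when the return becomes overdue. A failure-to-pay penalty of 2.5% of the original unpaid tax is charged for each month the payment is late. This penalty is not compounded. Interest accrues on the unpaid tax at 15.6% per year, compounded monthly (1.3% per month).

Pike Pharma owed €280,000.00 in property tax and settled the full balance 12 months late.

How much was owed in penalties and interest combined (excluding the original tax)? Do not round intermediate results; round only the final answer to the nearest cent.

€151,942.50

Failure-to-file penalty: 7.5% × €280,000.00 = €21,000.00
Failure-to-pay penalty = 2.5% × €280,000.00 × 12 mo = €84,000.00
Interest: €280,000.00 × ((1 + 0.013)^12 − 1) = €280,000.00 × 0.1676518… = €46,942.4974…
Penalties + interest = €105,000.0000 + €46,942.4974… = €151,942.50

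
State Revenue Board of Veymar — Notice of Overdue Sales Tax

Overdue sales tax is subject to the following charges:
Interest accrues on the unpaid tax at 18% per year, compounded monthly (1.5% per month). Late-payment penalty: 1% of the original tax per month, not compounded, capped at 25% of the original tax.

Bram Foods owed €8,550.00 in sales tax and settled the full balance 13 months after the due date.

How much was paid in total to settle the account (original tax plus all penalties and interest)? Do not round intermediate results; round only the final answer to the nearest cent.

Penalty: 13 × 1% × €8,550.00 = €1,111.50 (below the 25% cap of €2,137.50)
Interest: €8,550.00 × ((1 + 0.015)^13 − 1) = €8,550.00 × 0.2135524… = €1,825.8734…
Total = €8,550.00 + €1,111.5000 + €1,825.8734… = €11,487.37

€11,487.37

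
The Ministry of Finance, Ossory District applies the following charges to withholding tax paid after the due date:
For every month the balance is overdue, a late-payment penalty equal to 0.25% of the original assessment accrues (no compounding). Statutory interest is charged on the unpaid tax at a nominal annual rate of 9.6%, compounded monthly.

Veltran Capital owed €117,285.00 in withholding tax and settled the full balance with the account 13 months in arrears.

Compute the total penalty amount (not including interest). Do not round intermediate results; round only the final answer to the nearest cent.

€3,811.76

Late-payment penalty = 0.25% × €117,285.00 × 13 mo = €3,811.76…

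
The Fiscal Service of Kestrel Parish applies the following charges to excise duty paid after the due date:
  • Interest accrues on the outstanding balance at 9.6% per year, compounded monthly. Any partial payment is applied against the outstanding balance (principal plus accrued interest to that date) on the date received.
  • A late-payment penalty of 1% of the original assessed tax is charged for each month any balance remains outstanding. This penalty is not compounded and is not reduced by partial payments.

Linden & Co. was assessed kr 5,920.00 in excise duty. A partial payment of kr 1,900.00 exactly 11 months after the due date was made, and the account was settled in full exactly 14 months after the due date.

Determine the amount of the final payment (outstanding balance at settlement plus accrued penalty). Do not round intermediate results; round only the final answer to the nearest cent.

Monthly rate = 9.6% ÷ 12 = 0.8%
Balance at month 11: kr 5,920.0000 × (1 + 0.008)^11 = kr 6,462.3066…
After kr 1,900.00 payment: kr 6,462.3066… − kr 1,900.00 = kr 4,562.3066…
Balance at month 14: kr 4,562.3066… × (1 + 0.008)^3 = kr 4,672.6803…
Penalty: 14 × 1% × kr 5,920.00 = kr 828.80
Final settlement = outstanding balance + penalty = kr 4,672.6803… + kr 828.80 = kr 5,501.48

kr 5,501.48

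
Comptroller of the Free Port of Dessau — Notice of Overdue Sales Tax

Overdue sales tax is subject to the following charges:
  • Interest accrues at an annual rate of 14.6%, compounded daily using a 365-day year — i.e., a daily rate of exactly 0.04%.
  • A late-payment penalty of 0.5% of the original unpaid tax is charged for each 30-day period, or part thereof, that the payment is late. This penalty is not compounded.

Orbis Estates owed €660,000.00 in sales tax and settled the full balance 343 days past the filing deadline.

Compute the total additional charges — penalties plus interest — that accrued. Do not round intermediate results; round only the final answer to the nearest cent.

Penalty periods: ⌈343/30⌉ = 12; penalty = 12 × 0.5% × €660,000.00 = €39,600.00
Interest: €660,000.00 × ((1 + 0.0004)^343 − 1) = €660,000.00 × 0.14702607… = €97,037.2066…
Penalties + interest = €39,600.0000 + €97,037.2066… = €136,637.21

€136,637.21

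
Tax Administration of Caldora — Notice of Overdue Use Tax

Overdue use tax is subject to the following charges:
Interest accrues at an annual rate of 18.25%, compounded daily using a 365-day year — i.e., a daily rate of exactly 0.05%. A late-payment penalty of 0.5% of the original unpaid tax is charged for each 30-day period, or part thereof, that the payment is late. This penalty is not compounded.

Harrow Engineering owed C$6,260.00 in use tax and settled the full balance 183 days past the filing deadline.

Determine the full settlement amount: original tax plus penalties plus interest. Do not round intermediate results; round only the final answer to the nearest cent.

Penalty periods: ⌈183/30⌉ = 7; penalty = 7 × 0.5% × C$6,260.00 = C$219.10
Interest: C$6,260.00 × ((1 + 0.0005)^183 − 1) = C$6,260.00 × 0.09579172… = C$599.6562…
Total = C$6,260.00 + C$219.1000 + C$599.6562… = C$7,078.76

C$7,078.76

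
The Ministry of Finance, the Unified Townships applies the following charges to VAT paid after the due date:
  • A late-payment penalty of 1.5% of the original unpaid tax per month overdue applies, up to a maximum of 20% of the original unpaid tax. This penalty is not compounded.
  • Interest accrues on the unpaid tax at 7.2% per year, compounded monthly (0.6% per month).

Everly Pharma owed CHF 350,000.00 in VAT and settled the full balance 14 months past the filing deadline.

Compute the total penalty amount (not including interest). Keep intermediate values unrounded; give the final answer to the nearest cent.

Penalty (uncapped): 14 × 1.5% × CHF 350,000.00 = CHF 73,500.00; cap = 20% × CHF 350,000.00 = CHF 70,000.00 → penalty = CHF 70,000.00

CHF 70,000.00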